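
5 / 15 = 1 / 3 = 0.33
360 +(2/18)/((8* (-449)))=11638079/32328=360.00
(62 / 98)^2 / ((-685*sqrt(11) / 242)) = -21142*sqrt(11) / 1644685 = -0.04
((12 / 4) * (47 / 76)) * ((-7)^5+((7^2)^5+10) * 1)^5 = 63377046249407634654627866670280493292880128 / 19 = 3335634013126717613401467000000000000000000.00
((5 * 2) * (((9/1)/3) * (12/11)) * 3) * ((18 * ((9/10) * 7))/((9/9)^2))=122472/11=11133.82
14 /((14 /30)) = 30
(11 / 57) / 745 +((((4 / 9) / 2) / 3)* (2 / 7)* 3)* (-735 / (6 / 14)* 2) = -27743767 / 127395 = -217.78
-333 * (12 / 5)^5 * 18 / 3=-497166336 / 3125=-159093.23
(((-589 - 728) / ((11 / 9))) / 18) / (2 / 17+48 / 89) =-1992621 / 21868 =-91.12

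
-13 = -13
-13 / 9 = -1.44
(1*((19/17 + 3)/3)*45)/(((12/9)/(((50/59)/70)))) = 1125/2006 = 0.56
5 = 5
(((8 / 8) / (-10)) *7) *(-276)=966 / 5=193.20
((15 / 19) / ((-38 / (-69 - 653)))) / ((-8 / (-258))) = 483.75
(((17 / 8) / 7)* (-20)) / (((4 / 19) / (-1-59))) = 24225 / 14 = 1730.36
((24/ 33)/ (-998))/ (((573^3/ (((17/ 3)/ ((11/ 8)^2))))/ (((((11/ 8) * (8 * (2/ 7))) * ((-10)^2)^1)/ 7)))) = -870400/ 1669810226859621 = -0.00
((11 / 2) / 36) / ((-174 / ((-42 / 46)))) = 77 / 96048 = 0.00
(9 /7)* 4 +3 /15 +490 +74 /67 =1164169 /2345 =496.45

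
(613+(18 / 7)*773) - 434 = 2166.71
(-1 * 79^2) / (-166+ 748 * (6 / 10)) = -31205 / 1414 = -22.07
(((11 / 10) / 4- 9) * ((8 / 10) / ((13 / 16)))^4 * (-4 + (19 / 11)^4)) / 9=-5835486920704 / 1306755003125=-4.47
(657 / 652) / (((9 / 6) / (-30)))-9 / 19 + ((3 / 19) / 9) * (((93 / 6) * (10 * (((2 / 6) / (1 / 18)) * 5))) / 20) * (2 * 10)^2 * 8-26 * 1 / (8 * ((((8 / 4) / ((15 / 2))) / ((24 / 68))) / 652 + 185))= 219071761421777 / 16810311598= 13031.99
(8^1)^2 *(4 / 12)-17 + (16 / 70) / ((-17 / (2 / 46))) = 177881 / 41055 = 4.33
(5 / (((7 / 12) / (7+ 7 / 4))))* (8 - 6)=150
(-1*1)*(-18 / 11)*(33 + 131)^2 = 484128 / 11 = 44011.64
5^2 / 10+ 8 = 21 / 2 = 10.50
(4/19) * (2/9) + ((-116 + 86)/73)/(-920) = 54241/1148436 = 0.05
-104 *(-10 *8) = 8320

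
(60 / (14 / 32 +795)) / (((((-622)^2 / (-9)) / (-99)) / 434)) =8436960 / 111906197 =0.08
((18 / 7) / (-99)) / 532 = -1 / 20482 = -0.00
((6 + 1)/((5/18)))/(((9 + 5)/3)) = 27/5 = 5.40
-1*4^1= -4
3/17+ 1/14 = 59/238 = 0.25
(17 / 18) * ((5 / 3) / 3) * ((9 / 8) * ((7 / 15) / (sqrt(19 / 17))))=119 * sqrt(323) / 8208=0.26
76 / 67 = 1.13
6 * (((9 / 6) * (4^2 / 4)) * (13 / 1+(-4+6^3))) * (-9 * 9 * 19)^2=19185020100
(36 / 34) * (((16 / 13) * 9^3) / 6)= 34992 / 221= 158.33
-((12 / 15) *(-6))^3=13824 / 125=110.59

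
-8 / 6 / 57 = -0.02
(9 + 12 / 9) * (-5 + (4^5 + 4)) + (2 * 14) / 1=10599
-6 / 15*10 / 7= -0.57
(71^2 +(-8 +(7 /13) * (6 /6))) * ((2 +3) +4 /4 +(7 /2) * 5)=1537746 /13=118288.15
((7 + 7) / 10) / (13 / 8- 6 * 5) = -56 / 1135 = -0.05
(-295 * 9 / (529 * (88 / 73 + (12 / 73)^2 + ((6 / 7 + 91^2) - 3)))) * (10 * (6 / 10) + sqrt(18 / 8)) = -1485591975 / 326786770672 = -0.00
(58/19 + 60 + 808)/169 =16550/3211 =5.15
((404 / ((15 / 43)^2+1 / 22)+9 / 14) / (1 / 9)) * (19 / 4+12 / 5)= 22783459941 / 146440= 155582.22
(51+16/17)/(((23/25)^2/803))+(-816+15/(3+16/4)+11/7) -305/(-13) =39681617356/818363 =48489.02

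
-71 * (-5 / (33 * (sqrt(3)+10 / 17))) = -60350 / 25311+102595 * sqrt(3) / 25311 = 4.64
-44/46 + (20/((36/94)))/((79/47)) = 492428/16353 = 30.11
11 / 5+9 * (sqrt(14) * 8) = 11 / 5+72 * sqrt(14) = 271.60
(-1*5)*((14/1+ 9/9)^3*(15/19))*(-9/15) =151875/19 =7993.42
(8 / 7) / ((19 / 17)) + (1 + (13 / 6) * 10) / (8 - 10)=-4114 / 399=-10.31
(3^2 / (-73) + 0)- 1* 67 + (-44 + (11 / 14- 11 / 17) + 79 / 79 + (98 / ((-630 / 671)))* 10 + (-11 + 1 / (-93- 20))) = -1164.77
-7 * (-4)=28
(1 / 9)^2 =1 / 81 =0.01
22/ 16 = 11/ 8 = 1.38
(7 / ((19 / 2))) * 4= 56 / 19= 2.95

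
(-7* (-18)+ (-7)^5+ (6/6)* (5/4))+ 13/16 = -16678.94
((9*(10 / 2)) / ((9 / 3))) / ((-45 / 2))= -2 / 3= -0.67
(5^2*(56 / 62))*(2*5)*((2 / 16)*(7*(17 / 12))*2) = 104125 / 186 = 559.81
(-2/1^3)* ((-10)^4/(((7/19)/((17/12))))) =-1615000/21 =-76904.76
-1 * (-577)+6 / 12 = 1155 / 2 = 577.50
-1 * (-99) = 99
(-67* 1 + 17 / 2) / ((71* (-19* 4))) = 117 / 10792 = 0.01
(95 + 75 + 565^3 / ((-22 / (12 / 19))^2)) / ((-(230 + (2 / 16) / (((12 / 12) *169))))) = -8788624989040 / 13583087441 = -647.03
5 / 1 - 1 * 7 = -2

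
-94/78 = -47/39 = -1.21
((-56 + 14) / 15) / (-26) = 7 / 65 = 0.11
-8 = -8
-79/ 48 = -1.65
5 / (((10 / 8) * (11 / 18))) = 72 / 11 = 6.55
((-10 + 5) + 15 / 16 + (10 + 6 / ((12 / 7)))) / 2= 151 / 32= 4.72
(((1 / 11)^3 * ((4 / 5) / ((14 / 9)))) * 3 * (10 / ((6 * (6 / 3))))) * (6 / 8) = 27 / 37268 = 0.00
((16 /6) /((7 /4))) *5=160 /21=7.62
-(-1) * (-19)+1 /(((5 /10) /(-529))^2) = 1119345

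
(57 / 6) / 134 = 19 / 268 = 0.07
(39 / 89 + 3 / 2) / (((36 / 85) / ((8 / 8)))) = 9775 / 2136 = 4.58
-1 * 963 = -963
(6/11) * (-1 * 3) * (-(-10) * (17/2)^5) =-63893565/88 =-726063.24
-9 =-9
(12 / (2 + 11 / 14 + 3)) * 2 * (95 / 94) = 5320 / 1269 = 4.19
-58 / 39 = -1.49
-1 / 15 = -0.07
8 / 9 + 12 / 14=1.75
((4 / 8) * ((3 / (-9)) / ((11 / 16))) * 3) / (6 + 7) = -0.06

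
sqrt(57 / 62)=sqrt(3534) / 62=0.96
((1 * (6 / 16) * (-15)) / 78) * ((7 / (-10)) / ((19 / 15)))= 315 / 7904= 0.04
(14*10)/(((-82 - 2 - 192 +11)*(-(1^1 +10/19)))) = 532/1537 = 0.35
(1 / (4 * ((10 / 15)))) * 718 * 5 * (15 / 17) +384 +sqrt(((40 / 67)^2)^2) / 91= 43663341413 / 27777932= 1571.87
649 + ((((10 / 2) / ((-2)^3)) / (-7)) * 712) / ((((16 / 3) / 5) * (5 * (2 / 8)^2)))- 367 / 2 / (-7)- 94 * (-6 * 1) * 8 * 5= 327963 / 14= 23425.93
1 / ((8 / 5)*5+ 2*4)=1 / 16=0.06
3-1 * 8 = -5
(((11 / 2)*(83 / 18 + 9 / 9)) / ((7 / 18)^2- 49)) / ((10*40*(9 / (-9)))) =9999 / 6330800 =0.00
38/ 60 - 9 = -251/ 30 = -8.37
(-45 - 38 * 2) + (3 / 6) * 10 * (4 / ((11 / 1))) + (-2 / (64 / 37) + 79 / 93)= -119.49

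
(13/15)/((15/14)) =182/225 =0.81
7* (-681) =-4767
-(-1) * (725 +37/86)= 62387/86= 725.43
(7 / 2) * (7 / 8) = 49 / 16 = 3.06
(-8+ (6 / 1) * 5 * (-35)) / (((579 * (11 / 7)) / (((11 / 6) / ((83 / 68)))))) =-251804 / 144171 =-1.75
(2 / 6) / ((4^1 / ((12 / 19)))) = 1 / 19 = 0.05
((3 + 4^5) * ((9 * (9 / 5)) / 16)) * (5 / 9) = 9243 / 16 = 577.69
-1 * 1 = -1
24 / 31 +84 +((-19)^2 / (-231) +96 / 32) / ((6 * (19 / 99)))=354670 / 4123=86.02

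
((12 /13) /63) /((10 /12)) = 0.02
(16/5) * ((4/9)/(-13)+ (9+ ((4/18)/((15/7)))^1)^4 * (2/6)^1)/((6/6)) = 474530773132048/64769371875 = 7326.47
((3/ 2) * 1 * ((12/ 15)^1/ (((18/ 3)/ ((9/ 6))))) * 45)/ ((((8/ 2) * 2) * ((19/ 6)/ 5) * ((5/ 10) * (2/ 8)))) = 405/ 19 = 21.32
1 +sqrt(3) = 2.73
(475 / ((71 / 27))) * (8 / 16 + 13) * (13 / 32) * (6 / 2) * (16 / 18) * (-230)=-172560375 / 284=-607606.95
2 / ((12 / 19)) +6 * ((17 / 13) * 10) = 6367 / 78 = 81.63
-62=-62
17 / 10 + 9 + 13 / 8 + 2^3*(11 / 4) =1373 / 40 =34.32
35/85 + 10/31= 387/527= 0.73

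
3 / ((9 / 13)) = 13 / 3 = 4.33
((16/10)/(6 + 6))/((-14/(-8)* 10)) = 4/525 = 0.01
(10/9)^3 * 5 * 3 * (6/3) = 10000/243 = 41.15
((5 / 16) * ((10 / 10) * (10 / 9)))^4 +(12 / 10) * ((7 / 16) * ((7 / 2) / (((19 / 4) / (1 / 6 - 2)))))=-1773516673 / 2553016320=-0.69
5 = 5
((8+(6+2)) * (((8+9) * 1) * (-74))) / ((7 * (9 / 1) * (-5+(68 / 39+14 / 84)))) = 523328 / 5061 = 103.40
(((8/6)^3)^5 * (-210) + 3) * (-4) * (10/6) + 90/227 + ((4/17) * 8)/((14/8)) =40599801506536742/387607024791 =104744.75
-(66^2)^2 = -18974736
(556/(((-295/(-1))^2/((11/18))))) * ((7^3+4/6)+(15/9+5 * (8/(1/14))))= 8305528/2349675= 3.53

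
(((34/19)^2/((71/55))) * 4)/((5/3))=152592/25631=5.95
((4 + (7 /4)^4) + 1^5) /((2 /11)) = 40491 /512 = 79.08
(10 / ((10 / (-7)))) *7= -49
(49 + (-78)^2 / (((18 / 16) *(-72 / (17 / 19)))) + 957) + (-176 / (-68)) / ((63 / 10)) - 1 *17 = 18765973 / 20349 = 922.21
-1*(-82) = 82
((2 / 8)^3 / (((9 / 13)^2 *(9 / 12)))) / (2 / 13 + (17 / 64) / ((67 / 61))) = 588796 / 5359851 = 0.11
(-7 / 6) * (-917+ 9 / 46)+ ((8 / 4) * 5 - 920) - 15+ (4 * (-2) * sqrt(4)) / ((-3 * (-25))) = 332101 / 2300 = 144.39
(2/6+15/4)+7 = 133/12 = 11.08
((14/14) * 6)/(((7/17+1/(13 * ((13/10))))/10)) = 57460/451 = 127.41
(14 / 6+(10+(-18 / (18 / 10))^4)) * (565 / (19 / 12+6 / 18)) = 67883620 / 23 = 2951461.74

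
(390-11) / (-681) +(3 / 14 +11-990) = -9337049 / 9534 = -979.34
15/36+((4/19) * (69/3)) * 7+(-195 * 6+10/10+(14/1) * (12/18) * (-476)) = -5577.36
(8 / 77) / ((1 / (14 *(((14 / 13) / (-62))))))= -112 / 4433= -0.03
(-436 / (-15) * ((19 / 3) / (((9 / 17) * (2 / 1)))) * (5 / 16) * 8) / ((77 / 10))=352070 / 6237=56.45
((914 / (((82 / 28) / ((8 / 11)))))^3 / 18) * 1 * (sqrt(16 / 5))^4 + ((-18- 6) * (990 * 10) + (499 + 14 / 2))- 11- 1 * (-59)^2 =132344421651989746 / 20640116475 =6411999.75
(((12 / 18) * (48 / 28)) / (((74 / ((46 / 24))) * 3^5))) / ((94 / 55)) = 1265 / 17748234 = 0.00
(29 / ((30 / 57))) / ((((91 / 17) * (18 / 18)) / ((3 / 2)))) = 15.44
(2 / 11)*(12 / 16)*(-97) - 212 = -4955 / 22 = -225.23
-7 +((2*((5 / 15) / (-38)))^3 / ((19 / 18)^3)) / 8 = -7.00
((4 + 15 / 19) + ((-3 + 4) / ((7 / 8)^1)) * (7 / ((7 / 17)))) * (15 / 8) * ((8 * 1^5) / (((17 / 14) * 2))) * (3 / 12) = 48315 / 1292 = 37.40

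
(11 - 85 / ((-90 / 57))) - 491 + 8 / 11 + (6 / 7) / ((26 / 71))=-2541131 / 6006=-423.10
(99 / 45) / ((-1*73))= -11 / 365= -0.03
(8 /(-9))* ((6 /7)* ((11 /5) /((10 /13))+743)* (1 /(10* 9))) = -49724 /7875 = -6.31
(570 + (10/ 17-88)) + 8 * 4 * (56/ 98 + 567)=2218740/ 119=18644.87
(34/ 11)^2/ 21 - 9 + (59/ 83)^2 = -140735636/ 17504949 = -8.04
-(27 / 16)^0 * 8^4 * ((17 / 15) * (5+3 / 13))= -4734976 / 195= -24281.93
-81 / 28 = -2.89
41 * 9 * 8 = 2952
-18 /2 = -9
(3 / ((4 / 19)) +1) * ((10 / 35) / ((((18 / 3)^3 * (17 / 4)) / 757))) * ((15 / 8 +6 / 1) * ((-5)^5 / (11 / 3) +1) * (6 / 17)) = -108100357 / 12716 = -8501.13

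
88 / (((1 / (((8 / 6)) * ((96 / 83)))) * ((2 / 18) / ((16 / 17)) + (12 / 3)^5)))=1622016 / 12240259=0.13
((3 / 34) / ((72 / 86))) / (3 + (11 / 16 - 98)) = -86 / 76959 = -0.00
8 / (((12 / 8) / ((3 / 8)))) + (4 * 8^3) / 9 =2066 / 9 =229.56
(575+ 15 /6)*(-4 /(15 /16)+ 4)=-154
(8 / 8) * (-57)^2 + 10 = 3259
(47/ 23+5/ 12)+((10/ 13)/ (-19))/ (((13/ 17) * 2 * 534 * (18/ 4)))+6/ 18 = 1983012661/ 709875036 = 2.79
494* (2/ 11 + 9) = 49894/ 11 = 4535.82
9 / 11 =0.82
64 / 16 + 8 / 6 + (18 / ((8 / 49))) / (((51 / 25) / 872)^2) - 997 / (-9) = 52395512005 / 2601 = 20144372.17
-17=-17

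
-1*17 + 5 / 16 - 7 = -379 / 16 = -23.69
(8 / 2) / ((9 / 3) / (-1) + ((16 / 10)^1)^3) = 3.65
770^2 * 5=2964500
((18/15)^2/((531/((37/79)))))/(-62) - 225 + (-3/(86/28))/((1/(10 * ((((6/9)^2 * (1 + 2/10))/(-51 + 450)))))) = -225.01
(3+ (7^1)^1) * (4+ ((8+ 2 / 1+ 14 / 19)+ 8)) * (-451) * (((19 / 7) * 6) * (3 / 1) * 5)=-175348800 / 7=-25049828.57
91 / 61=1.49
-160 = -160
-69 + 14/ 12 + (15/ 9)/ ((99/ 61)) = -39683/ 594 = -66.81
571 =571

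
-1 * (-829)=829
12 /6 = 2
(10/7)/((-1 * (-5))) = 2/7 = 0.29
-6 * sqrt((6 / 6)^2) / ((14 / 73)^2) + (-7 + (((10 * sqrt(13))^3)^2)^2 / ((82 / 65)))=15373386664999999316407 / 4018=3826129085365853488.40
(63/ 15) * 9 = 189/ 5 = 37.80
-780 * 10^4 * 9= -70200000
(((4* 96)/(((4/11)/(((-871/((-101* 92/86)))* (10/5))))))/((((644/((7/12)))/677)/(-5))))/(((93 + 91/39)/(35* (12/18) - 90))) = 1950437000/53429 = 36505.21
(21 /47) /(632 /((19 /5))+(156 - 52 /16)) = 532 /379901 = 0.00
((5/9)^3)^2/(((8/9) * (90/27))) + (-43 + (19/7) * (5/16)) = -42.14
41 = 41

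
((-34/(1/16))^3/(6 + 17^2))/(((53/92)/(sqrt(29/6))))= -7405502464 *sqrt(174)/46905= -2082619.90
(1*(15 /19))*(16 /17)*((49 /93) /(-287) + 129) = 39349600 /410533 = 95.85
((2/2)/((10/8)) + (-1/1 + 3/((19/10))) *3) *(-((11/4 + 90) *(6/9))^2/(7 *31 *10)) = -4738783/1060200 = -4.47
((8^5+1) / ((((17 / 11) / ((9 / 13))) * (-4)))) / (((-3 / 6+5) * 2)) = -360459 / 884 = -407.76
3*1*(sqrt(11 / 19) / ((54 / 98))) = 49*sqrt(209) / 171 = 4.14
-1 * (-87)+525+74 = 686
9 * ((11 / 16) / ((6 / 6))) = 99 / 16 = 6.19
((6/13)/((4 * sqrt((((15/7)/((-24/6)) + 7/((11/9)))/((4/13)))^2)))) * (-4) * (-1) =2464/90077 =0.03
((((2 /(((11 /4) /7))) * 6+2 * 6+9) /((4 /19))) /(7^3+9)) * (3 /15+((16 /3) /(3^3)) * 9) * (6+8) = 745731 /38720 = 19.26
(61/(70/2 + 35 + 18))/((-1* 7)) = -61/616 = -0.10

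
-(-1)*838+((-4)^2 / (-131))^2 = 14381174 / 17161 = 838.01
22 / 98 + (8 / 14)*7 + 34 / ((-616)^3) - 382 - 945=-154596012049 / 116872448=-1322.78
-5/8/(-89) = 5/712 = 0.01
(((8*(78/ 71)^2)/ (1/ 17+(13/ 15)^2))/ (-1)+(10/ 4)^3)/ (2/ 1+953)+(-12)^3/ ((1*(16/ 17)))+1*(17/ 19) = -416011305635289/ 226696633288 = -1835.10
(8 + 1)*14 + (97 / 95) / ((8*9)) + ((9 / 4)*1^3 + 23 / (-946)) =414897011 / 3235320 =128.24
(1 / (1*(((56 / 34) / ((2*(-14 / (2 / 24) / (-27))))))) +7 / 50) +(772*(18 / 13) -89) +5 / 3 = 5787319 / 5850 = 989.29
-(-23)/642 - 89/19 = -56701/12198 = -4.65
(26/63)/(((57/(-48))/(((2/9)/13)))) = -64/10773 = -0.01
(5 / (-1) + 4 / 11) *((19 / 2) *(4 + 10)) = -6783 / 11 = -616.64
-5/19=-0.26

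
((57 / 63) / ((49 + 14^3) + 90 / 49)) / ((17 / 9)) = 133 / 776033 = 0.00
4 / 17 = 0.24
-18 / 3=-6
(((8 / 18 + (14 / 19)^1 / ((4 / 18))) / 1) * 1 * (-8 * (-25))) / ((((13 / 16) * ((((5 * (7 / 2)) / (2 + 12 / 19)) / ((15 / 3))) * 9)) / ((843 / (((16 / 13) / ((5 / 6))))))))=9034150000 / 204687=44136.41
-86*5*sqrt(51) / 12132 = -215*sqrt(51) / 6066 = -0.25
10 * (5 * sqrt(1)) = 50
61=61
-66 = -66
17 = 17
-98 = -98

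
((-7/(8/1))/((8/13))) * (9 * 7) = -5733/64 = -89.58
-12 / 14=-6 / 7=-0.86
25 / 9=2.78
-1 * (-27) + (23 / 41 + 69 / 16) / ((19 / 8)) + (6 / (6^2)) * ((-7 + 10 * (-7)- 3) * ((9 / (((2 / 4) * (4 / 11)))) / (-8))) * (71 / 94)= 13380707 / 146452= 91.37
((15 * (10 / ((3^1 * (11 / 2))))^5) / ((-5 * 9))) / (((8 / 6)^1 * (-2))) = 400000 / 39135393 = 0.01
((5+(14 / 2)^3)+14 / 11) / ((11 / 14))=53788 / 121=444.53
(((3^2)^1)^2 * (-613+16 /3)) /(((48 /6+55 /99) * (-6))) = 147663 /154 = 958.85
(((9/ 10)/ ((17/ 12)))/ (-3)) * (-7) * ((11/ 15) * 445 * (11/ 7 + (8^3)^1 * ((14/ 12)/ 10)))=12603646/ 425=29655.64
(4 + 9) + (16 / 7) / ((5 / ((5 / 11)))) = 1017 / 77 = 13.21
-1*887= -887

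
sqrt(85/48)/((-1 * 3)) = -sqrt(255)/36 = -0.44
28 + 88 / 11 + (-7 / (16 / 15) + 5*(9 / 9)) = 551 / 16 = 34.44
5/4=1.25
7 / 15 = 0.47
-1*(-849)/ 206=849/ 206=4.12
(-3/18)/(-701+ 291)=1/2460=0.00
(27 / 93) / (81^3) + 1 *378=691936183 / 1830519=378.00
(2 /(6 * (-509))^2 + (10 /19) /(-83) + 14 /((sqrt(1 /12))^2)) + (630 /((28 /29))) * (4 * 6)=15827.99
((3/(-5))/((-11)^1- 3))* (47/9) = 47/210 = 0.22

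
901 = 901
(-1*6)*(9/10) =-27/5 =-5.40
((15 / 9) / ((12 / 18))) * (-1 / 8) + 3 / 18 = -7 / 48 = -0.15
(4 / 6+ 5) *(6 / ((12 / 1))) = 17 / 6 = 2.83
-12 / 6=-2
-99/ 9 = -11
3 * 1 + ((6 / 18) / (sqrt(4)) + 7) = 10.17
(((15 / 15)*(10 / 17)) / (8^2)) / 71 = 5 / 38624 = 0.00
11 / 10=1.10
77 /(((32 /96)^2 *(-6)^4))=77 /144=0.53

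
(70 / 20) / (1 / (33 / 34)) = 231 / 68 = 3.40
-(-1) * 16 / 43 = 16 / 43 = 0.37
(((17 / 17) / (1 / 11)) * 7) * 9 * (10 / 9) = 770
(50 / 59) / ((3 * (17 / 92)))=4600 / 3009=1.53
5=5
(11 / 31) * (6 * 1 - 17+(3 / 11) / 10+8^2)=5833 / 310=18.82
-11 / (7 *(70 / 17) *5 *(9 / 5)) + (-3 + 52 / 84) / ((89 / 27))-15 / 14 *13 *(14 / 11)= -18.49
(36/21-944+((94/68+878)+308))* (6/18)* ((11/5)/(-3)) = -641663/10710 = -59.91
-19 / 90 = -0.21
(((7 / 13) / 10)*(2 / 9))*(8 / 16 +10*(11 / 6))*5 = 791 / 702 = 1.13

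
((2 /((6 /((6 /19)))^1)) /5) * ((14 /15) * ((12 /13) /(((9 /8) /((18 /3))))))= 1792 /18525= 0.10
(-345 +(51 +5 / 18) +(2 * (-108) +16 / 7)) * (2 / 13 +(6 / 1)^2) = -15025195 / 819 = -18345.78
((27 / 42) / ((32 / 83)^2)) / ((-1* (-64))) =62001 / 917504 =0.07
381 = 381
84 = 84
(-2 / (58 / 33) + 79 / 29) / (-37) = -46 / 1073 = -0.04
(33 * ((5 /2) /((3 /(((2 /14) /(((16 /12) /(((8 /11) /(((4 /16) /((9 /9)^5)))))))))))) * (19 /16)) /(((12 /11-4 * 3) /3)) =-627 /224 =-2.80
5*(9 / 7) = 45 / 7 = 6.43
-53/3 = -17.67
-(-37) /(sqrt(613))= 37 *sqrt(613) /613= 1.49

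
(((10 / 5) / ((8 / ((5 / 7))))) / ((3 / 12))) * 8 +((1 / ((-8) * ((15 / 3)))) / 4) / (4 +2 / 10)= 5.71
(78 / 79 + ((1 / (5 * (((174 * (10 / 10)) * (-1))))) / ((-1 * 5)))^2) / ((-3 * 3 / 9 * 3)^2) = 0.11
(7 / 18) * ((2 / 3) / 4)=7 / 108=0.06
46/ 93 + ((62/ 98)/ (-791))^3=2678400527285471/ 5415027158591547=0.49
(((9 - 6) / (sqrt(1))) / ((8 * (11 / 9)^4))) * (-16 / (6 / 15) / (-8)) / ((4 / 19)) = 1869885 / 468512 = 3.99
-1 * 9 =-9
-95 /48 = -1.98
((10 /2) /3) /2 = 5 /6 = 0.83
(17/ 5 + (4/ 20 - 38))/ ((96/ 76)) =-817/ 30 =-27.23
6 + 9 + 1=16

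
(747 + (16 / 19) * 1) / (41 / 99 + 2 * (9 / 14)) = 9846837 / 22382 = 439.94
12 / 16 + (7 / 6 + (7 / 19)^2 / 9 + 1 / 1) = 38101 / 12996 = 2.93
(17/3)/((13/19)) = 323/39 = 8.28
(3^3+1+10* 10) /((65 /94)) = 12032 /65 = 185.11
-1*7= -7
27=27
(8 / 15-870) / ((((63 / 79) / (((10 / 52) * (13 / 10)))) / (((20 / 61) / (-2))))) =515159 / 11529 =44.68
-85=-85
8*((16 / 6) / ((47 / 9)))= 192 / 47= 4.09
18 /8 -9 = -27 /4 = -6.75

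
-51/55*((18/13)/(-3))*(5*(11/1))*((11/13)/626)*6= 10098/52897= 0.19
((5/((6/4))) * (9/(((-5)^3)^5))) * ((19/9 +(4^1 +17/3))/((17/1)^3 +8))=-212/90106201171875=-0.00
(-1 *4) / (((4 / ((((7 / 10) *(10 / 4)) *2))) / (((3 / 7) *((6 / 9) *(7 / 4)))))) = -7 / 4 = -1.75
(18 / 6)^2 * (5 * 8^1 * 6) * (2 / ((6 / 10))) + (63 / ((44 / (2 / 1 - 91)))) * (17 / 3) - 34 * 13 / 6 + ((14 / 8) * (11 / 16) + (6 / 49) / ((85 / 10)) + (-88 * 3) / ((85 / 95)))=10749964285 / 1759296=6110.38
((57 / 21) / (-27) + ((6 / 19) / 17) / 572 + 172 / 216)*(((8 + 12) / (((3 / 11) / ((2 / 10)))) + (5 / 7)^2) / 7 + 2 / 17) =22079487995 / 13882637223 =1.59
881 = 881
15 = 15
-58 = -58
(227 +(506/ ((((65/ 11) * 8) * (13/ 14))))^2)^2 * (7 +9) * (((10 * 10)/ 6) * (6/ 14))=2112926827465943442/ 142752876175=14801290.76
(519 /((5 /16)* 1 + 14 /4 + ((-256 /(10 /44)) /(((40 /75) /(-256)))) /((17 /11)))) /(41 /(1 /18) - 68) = 70584 /31878368515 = 0.00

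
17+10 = 27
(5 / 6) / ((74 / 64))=0.72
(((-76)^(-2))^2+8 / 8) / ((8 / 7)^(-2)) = 33362177 / 25542916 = 1.31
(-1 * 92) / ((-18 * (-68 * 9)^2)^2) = -23 / 11362939842816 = -0.00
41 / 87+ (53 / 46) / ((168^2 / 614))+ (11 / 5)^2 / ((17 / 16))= 40417021163 / 8000798400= 5.05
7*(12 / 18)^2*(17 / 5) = 476 / 45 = 10.58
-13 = -13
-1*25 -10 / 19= -485 / 19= -25.53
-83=-83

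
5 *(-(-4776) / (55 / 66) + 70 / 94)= 28659.72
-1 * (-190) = 190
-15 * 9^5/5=-177147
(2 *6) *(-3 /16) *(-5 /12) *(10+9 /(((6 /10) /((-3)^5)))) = -54525 /16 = -3407.81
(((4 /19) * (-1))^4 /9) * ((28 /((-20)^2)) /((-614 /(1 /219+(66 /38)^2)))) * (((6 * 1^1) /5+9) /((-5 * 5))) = 909548416 /29653459849434375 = 0.00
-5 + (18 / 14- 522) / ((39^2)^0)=-3680 / 7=-525.71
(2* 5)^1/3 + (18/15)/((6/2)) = 56/15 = 3.73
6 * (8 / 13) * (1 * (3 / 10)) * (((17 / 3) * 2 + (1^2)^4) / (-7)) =-1.95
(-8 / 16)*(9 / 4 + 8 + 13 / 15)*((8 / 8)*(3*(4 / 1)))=-66.70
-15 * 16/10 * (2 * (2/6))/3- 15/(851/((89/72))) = -109373/20424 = -5.36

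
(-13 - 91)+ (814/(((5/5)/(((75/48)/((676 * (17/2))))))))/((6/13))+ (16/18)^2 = -58847195/572832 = -102.73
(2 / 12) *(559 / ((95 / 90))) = 1677 / 19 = 88.26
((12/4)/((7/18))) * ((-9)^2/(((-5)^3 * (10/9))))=-19683/4375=-4.50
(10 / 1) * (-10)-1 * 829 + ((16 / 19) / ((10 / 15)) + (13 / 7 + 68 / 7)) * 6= -113315 / 133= -851.99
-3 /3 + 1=0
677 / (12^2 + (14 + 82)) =677 / 240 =2.82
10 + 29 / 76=789 / 76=10.38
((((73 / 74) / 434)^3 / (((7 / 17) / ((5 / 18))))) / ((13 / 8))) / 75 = 6613289 / 101737138240941840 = 0.00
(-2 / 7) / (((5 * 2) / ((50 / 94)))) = -5 / 329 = -0.02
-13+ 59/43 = -500/43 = -11.63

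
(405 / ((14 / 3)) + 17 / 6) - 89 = 13 / 21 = 0.62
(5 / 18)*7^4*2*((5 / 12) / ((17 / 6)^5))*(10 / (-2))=-21609000 / 1419857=-15.22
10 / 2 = 5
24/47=0.51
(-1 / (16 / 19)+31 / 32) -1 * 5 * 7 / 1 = -1127 / 32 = -35.22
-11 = -11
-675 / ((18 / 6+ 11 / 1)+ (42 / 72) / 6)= -9720 / 203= -47.88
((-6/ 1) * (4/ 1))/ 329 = -24/ 329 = -0.07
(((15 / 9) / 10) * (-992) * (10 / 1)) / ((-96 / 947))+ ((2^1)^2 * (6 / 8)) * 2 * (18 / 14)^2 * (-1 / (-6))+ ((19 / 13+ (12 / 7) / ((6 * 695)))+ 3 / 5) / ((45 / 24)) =324974447494 / 19922175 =16312.20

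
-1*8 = -8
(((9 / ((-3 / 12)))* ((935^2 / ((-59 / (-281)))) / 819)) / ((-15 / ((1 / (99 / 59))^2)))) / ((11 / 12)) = 383306480 / 81081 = 4727.45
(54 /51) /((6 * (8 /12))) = 9 /34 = 0.26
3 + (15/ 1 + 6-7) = 17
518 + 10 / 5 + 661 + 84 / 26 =15395 / 13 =1184.23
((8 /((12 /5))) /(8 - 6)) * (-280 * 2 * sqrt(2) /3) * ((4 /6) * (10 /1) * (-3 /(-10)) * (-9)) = 5600 * sqrt(2) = 7919.60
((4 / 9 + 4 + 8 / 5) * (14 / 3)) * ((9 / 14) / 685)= 272 / 10275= 0.03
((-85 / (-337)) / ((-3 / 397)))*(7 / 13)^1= -236215 / 13143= -17.97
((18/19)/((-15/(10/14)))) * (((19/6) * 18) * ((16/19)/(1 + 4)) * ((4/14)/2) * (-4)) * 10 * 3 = 6912/931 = 7.42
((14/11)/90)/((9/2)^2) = 28/40095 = 0.00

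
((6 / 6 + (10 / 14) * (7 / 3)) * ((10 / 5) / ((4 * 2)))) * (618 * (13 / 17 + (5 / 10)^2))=7107 / 17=418.06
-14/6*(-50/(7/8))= 400/3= 133.33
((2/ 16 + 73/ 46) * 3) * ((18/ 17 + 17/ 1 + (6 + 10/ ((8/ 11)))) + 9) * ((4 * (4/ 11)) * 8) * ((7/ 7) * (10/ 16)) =15039675/ 8602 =1748.39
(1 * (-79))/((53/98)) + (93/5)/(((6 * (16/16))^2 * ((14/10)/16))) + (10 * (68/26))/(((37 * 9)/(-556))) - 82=-426953108/1606059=-265.84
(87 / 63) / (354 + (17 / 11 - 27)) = 319 / 75894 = 0.00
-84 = -84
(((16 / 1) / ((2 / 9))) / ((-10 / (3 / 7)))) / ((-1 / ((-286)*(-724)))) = 22362912 / 35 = 638940.34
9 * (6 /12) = 9 /2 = 4.50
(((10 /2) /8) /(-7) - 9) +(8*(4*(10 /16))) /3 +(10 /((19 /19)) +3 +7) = 17.58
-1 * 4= -4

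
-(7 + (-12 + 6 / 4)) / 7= 1 / 2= 0.50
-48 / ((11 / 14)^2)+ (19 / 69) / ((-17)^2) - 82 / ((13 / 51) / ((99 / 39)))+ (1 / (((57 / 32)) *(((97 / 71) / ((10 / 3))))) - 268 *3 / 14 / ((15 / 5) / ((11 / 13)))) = -909.18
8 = 8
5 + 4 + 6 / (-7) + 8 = 113 / 7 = 16.14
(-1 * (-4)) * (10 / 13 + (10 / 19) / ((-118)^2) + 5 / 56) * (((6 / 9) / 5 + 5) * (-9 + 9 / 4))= -818506161 / 6878456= -119.00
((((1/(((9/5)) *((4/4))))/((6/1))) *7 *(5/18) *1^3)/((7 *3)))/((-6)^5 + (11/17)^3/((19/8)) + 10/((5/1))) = -466735/423210119976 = -0.00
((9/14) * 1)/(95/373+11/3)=10071/61432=0.16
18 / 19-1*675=-12807 / 19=-674.05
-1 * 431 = -431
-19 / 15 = -1.27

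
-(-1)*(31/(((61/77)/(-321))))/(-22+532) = -255409/10370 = -24.63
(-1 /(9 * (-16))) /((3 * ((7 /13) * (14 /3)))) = 13 /14112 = 0.00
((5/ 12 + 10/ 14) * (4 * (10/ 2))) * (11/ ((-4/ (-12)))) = 5225/ 7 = 746.43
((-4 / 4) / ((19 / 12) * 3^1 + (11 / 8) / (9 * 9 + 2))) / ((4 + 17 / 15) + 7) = -332 / 19201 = -0.02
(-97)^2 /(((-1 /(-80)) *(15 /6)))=301088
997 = 997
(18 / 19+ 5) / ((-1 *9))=-113 / 171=-0.66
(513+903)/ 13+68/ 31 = 44780/ 403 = 111.12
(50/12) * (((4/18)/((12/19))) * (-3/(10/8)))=-3.52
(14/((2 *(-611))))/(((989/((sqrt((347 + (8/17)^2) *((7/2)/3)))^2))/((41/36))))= -0.01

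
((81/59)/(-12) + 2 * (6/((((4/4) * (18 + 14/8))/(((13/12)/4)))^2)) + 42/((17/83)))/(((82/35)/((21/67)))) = 1885876825105/68781836324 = 27.42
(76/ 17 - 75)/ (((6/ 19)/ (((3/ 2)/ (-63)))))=5.32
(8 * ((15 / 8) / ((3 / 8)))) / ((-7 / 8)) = -320 / 7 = -45.71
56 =56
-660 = -660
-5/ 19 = -0.26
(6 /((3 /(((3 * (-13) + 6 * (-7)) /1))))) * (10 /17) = -1620 /17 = -95.29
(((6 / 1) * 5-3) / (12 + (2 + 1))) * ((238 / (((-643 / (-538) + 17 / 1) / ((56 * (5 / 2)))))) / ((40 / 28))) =37644936 / 16315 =2307.38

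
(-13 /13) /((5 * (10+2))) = -1 /60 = -0.02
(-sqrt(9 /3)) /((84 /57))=-19 * sqrt(3) /28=-1.18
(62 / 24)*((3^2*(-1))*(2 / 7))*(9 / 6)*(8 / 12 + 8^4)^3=-14386572914750 / 21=-685074900702.38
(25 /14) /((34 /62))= 775 /238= 3.26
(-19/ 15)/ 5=-19/ 75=-0.25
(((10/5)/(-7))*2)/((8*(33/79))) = -79/462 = -0.17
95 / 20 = 19 / 4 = 4.75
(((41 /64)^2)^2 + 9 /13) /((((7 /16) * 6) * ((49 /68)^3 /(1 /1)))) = 922316689181 /1052448423936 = 0.88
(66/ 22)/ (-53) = -3/ 53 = -0.06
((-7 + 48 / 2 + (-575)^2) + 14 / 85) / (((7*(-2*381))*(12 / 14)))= -7026146 / 97155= -72.32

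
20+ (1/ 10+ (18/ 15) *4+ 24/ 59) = 14931/ 590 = 25.31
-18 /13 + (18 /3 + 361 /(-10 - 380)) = 1439 /390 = 3.69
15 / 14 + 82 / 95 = 2573 / 1330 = 1.93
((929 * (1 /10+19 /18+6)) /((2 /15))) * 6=299138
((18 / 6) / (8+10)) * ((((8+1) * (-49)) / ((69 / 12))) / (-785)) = 294 / 18055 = 0.02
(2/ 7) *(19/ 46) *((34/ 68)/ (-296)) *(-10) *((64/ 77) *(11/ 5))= 152/ 41699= 0.00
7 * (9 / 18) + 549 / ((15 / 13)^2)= 20793 / 50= 415.86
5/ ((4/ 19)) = 95/ 4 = 23.75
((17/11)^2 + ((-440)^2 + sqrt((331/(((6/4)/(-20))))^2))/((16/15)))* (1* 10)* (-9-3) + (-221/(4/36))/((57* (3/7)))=-51214519607/2299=-22276868.03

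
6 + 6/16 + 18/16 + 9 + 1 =35/2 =17.50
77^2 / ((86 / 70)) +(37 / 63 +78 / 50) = 326981551 / 67725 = 4828.08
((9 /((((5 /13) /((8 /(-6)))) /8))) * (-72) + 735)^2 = 8748047961 /25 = 349921918.44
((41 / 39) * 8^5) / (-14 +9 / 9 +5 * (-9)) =-671744 / 1131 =-593.94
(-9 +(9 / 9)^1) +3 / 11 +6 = -19 / 11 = -1.73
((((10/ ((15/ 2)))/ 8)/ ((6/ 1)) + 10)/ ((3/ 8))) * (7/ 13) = 5054/ 351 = 14.40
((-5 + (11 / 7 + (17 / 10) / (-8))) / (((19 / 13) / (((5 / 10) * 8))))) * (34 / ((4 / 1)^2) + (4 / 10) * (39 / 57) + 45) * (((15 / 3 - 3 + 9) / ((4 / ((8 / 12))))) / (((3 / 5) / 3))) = -4329.69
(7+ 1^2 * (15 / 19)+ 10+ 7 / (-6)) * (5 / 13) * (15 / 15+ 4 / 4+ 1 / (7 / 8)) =104225 / 5187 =20.09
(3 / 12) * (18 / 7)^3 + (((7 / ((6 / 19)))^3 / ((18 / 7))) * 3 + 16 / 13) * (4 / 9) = 5652.42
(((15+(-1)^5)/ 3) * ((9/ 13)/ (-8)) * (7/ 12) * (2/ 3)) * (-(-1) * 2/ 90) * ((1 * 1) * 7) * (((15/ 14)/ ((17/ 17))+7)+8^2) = -49441/ 28080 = -1.76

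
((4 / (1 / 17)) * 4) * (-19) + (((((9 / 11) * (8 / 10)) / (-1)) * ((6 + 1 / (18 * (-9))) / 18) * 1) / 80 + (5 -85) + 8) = -1867536971 / 356400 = -5240.00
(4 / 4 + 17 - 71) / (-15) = 53 / 15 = 3.53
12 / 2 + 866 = 872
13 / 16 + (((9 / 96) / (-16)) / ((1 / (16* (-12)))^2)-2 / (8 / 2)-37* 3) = -5227 / 16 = -326.69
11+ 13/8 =101/8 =12.62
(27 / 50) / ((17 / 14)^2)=2646 / 7225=0.37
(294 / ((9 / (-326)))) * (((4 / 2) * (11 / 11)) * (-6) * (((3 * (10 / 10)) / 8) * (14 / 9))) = 223636 / 3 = 74545.33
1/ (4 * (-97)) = -1/ 388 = -0.00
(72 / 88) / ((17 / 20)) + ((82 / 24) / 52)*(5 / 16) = 1835455 / 1867008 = 0.98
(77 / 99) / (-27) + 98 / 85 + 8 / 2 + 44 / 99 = 5.57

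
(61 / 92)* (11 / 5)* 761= 510631 / 460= 1110.07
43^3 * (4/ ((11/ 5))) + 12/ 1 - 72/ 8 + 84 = 1591097/ 11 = 144645.18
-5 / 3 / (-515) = 1 / 309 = 0.00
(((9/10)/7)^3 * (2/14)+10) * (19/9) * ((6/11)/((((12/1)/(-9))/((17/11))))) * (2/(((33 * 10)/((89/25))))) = -690236426563/2396798250000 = -0.29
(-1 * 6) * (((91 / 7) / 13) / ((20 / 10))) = -3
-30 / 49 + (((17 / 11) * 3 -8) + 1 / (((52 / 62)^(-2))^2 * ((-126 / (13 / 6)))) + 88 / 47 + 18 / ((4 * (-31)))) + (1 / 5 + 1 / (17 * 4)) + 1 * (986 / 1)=211325749441697873 / 214771217785740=983.96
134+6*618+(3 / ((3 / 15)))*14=4052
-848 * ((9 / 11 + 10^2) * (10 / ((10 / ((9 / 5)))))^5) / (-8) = 6941446146 / 34375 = 201932.98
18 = 18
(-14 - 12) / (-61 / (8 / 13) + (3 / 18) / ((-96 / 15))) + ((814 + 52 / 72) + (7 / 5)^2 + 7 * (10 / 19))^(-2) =245598115866803988 / 936583501376533493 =0.26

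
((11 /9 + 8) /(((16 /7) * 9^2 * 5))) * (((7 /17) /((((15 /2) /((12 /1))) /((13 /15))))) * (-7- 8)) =-52871 /619650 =-0.09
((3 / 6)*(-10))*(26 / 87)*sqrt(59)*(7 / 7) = -130*sqrt(59) / 87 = -11.48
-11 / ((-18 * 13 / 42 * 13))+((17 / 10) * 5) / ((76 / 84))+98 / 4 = 327971 / 9633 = 34.05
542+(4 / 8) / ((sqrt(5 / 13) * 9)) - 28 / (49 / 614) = sqrt(65) / 90+1338 / 7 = 191.23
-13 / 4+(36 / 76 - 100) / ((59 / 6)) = -59957 / 4484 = -13.37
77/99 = 0.78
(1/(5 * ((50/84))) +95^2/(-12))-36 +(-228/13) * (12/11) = -173075803/214500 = -806.88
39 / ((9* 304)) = 13 / 912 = 0.01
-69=-69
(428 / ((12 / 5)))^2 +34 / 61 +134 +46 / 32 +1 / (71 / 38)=19919396501 / 623664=31939.31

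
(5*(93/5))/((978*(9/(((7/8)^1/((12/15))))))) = 1085/93888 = 0.01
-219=-219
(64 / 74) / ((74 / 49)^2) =19208 / 50653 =0.38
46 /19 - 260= -4894 /19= -257.58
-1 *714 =-714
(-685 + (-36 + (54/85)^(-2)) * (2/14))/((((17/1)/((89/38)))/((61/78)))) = -76440162559/1028519856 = -74.32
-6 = -6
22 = 22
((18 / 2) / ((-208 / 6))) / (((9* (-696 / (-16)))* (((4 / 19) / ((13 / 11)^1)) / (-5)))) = 95 / 5104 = 0.02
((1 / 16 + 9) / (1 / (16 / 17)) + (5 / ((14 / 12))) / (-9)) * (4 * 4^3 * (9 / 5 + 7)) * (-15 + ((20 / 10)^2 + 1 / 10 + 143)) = 2396597.42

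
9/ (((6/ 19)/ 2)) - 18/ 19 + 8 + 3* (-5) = 932/ 19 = 49.05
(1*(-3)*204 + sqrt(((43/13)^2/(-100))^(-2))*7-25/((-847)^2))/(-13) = 726941977017/17244360133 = 42.16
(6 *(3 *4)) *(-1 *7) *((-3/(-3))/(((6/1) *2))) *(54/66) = -378/11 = -34.36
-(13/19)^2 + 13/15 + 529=2866693/5415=529.40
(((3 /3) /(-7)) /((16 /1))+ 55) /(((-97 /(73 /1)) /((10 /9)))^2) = 273510925 /7113204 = 38.45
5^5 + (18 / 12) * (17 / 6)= 12517 / 4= 3129.25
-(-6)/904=0.01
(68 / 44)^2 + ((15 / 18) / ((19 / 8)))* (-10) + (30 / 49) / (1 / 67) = 13484347 / 337953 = 39.90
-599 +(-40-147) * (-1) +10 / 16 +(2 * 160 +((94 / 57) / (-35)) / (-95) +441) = 530102177 / 1516200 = 349.63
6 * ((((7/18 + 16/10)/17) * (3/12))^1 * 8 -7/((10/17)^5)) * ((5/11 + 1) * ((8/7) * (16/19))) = -194187116416/233165625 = -832.83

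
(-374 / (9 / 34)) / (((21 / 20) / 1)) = -254320 / 189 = -1345.61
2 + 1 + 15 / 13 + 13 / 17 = 4.92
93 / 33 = 31 / 11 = 2.82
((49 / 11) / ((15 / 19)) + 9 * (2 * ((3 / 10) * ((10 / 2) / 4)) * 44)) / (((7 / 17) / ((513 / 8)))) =47131.15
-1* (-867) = 867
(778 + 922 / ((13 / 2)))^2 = 142993764 / 169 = 846116.95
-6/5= -1.20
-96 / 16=-6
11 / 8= 1.38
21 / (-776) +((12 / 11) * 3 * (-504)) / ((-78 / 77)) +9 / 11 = 180777837 / 110968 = 1629.10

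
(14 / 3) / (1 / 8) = 112 / 3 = 37.33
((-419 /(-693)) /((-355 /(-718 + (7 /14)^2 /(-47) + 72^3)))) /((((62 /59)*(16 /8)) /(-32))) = 9660.38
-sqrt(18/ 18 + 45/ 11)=-2 * sqrt(154)/ 11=-2.26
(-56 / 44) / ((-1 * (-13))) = -14 / 143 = -0.10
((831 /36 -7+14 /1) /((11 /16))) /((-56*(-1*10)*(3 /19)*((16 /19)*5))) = 130321 /1108800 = 0.12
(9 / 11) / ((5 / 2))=18 / 55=0.33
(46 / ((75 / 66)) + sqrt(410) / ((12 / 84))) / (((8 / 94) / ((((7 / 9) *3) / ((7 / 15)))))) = 11891 / 5 + 1645 *sqrt(410) / 4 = 10705.38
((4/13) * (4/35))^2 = 256/207025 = 0.00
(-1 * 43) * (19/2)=-817/2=-408.50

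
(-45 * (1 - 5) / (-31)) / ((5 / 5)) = -180 / 31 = -5.81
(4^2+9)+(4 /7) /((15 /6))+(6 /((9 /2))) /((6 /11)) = 8717 /315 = 27.67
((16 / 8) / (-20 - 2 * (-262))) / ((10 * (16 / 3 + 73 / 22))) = 11 / 239820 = 0.00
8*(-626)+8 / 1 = -5000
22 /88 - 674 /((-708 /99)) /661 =61241 /155996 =0.39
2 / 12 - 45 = -269 / 6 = -44.83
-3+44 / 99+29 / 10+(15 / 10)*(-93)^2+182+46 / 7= 4146161 / 315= 13162.42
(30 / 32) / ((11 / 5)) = 75 / 176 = 0.43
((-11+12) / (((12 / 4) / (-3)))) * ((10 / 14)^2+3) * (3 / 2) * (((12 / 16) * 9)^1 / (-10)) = 3483 / 980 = 3.55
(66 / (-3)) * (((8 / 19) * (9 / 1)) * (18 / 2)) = -14256 / 19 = -750.32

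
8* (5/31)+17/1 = 567/31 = 18.29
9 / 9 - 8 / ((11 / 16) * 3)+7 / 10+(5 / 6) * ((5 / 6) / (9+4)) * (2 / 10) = -55807 / 25740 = -2.17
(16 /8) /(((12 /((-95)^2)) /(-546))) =-821275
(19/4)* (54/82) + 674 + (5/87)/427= 4125360121/6092436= 677.13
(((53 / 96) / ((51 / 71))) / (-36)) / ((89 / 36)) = -3763 / 435744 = -0.01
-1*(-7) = 7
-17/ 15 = -1.13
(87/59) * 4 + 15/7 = 3321/413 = 8.04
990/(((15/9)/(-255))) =-151470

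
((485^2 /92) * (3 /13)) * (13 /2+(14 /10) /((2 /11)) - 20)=-4092915 /1196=-3422.17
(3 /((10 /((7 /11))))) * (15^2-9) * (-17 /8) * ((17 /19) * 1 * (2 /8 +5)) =-3441123 /8360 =-411.62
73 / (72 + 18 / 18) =1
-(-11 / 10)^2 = -121 / 100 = -1.21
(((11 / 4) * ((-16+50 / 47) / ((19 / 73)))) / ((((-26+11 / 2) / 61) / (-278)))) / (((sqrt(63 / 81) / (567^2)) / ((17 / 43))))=-11195295120207198 * sqrt(7) / 1574359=-18813985083.48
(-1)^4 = 1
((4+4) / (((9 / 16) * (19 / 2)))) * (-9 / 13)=-256 / 247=-1.04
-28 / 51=-0.55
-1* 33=-33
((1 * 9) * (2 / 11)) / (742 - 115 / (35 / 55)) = 126 / 43219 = 0.00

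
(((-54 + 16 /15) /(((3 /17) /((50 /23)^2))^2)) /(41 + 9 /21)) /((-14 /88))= 1262063000000 /219115503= 5759.81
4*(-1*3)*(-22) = 264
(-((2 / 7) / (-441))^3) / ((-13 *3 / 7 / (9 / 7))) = -8 / 127477044513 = -0.00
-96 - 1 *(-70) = -26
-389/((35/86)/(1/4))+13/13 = -16657/70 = -237.96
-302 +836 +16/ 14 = 3746/ 7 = 535.14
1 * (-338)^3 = -38614472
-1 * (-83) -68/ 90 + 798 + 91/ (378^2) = 89837813/ 102060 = 880.25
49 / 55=0.89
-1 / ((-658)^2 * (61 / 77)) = -11 / 3772972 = -0.00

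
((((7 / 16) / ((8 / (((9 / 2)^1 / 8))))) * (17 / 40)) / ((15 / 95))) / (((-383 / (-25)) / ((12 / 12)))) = 33915 / 6275072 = 0.01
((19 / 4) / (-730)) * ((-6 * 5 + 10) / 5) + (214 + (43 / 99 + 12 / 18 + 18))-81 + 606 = 54789841 / 72270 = 758.13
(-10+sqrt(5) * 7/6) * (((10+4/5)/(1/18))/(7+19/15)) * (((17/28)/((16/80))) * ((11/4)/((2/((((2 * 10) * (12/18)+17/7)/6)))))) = -125341425/48608+8356095 * sqrt(5)/27776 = -1905.92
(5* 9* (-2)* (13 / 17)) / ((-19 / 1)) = 1170 / 323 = 3.62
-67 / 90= -0.74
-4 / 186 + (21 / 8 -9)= -4759 / 744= -6.40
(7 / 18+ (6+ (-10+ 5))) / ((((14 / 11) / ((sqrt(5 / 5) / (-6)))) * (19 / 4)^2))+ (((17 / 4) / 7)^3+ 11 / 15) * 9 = 9207174247 / 1069830720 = 8.61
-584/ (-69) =584/ 69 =8.46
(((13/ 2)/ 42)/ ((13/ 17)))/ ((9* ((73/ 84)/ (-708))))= -4012/ 219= -18.32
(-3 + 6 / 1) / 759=1 / 253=0.00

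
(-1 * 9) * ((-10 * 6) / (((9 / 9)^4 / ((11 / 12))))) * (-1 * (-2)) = 990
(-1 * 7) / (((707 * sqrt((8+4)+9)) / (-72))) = 24 * sqrt(21) / 707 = 0.16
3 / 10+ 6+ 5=11.30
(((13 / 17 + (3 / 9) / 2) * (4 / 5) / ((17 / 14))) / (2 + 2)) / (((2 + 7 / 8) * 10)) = 532 / 99705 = 0.01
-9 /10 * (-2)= 9 /5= 1.80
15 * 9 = 135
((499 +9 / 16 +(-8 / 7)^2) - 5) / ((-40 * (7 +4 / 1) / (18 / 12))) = -1166283 / 689920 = -1.69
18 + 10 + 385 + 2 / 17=7023 / 17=413.12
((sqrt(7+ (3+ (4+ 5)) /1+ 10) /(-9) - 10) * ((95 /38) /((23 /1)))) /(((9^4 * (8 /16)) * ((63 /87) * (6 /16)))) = -11600 /9506889 - 1160 * sqrt(29) /85562001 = -0.00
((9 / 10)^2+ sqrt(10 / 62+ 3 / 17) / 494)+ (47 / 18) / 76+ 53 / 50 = sqrt(93806) / 260338+ 65129 / 34200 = 1.91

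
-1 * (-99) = 99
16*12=192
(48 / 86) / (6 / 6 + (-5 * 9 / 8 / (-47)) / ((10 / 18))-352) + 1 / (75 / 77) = 9689501 / 9452475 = 1.03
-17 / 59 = -0.29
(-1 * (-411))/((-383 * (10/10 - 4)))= 137/383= 0.36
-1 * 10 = -10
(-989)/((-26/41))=40549/26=1559.58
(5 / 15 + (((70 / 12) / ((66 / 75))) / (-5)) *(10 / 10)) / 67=-131 / 8844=-0.01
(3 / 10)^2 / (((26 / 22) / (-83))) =-8217 / 1300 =-6.32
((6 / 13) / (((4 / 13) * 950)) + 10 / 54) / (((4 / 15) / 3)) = 9581 / 4560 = 2.10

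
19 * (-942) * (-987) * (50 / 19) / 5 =9297540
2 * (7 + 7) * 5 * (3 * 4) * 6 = 10080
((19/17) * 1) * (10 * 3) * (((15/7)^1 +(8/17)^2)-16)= -457.20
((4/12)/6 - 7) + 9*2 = 199/18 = 11.06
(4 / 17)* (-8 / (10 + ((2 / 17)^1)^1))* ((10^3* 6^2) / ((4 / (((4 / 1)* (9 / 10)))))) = -259200 / 43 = -6027.91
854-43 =811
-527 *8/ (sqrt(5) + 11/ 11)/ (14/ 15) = 7905/ 7 - 7905 *sqrt(5)/ 7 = -1395.87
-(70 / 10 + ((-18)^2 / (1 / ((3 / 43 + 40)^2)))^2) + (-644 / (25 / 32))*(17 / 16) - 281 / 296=-6846409178283677389241 / 25299127400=-270618392090.62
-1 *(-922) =922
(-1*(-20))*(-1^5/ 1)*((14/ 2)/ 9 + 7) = -1400/ 9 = -155.56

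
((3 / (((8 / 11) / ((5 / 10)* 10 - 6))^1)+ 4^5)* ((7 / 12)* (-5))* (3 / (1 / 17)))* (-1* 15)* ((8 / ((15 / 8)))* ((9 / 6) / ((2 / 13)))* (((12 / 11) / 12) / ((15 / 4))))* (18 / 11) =454391028 / 121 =3755297.75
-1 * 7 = -7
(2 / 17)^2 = 4 / 289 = 0.01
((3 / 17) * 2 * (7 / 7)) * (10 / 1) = 60 / 17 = 3.53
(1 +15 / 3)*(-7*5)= -210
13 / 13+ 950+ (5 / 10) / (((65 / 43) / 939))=164007 / 130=1261.59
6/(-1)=-6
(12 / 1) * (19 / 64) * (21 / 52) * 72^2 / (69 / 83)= 2682477 / 299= 8971.49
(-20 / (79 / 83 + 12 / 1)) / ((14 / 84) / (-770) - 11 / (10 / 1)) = 306768 / 218569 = 1.40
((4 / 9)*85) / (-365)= -68 / 657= -0.10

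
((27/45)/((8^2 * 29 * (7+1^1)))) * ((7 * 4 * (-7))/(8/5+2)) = -49/22272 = -0.00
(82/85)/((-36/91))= -3731/1530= -2.44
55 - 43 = 12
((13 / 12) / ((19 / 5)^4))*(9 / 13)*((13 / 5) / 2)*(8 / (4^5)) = 4875 / 133448704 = 0.00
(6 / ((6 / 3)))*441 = 1323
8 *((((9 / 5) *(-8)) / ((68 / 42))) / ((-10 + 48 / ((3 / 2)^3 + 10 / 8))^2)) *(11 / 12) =-271062 / 595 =-455.57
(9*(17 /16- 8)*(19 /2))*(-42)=398601 /16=24912.56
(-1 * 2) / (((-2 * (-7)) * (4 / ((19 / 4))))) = -19 / 112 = -0.17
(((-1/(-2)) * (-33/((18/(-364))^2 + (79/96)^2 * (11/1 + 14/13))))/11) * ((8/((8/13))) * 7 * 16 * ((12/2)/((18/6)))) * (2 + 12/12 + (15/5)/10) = -5500368986112/3121713965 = -1761.97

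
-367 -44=-411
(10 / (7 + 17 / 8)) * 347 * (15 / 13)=416400 / 949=438.78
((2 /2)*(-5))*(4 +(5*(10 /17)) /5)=-390 /17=-22.94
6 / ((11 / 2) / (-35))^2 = 29400 / 121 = 242.98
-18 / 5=-3.60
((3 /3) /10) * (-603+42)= -561 /10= -56.10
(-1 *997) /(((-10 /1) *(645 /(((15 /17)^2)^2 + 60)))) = 336446623 /35914030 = 9.37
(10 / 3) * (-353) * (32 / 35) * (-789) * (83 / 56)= 1258063.18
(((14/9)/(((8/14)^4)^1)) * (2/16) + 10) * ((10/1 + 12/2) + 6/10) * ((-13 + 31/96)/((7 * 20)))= -11006865637/619315200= -17.77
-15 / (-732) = 5 / 244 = 0.02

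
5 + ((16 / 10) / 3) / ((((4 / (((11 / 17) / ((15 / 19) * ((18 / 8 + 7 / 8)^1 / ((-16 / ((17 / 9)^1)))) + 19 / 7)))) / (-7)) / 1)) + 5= 102564954 / 10518665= 9.75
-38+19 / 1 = -19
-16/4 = -4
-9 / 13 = -0.69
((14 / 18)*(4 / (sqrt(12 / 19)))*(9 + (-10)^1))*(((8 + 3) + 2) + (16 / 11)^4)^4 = -60006558926916354422894*sqrt(57) / 1240642706316448347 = -365165.23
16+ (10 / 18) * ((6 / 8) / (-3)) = 571 / 36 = 15.86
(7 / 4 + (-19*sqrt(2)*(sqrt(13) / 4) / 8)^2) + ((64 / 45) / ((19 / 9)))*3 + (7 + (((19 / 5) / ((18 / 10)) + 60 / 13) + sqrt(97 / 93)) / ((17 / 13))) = 13*sqrt(9021) / 1581 + 186649747 / 7441920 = 25.86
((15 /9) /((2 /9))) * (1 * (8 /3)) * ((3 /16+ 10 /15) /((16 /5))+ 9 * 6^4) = 44790785 /192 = 233285.34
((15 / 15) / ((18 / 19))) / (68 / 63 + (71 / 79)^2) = 830053 / 1483942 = 0.56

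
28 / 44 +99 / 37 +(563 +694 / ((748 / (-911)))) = -3859703 / 13838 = -278.92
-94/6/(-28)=47/84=0.56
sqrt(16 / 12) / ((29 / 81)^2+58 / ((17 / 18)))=74358*sqrt(3) / 6863981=0.02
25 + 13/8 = 213/8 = 26.62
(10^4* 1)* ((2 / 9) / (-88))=-2500 / 99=-25.25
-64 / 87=-0.74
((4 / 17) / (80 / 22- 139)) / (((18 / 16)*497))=-352 / 113225049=-0.00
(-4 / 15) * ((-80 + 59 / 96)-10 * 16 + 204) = 3397 / 360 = 9.44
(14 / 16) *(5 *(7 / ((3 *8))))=245 / 192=1.28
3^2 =9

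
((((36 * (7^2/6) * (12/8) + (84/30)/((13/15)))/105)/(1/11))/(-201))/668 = -0.00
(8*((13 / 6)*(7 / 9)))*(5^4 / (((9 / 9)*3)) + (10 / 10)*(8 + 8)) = 244972 / 81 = 3024.35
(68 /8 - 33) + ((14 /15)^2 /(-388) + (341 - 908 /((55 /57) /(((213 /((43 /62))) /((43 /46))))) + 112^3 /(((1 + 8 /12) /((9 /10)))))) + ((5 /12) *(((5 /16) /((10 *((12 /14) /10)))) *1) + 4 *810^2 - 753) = 34926201579132209 /11363806080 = 3073459.84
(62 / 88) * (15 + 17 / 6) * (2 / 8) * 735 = 812665 / 352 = 2308.71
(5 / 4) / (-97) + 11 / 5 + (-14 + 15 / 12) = -5123 / 485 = -10.56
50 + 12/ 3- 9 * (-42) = 432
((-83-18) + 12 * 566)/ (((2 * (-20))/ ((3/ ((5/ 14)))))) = -140511/ 100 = -1405.11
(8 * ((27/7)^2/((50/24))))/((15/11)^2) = 940896/30625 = 30.72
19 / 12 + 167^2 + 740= 343567 / 12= 28630.58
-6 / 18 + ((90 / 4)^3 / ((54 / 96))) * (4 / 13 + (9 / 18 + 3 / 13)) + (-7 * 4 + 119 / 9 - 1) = 2458490 / 117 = 21012.74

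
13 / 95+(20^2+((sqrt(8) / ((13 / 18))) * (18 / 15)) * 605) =38013 / 95+26136 * sqrt(2) / 13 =3243.36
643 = 643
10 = 10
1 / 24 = 0.04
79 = 79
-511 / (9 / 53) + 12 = -26975 / 9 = -2997.22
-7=-7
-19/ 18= -1.06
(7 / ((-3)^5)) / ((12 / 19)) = -133 / 2916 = -0.05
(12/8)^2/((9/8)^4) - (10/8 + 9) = -25793/2916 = -8.85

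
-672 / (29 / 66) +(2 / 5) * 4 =-221528 / 145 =-1527.78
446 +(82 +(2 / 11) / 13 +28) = 79510 / 143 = 556.01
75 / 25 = 3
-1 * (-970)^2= -940900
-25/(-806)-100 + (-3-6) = -87829/806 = -108.97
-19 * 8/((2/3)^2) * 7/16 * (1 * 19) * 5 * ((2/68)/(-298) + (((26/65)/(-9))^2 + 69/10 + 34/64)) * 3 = -3083095433243/9726720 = -316971.75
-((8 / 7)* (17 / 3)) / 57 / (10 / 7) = -68 / 855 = -0.08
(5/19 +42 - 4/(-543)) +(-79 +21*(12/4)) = 271033/10317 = 26.27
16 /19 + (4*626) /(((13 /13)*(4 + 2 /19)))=452596 /741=610.79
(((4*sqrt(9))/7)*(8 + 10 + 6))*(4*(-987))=-162432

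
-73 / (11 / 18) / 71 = -1314 / 781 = -1.68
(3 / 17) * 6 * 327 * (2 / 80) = 2943 / 340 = 8.66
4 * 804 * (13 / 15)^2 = 181168 / 75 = 2415.57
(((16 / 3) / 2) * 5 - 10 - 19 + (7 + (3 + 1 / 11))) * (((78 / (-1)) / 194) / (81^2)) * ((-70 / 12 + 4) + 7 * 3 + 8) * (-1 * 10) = -1949480 / 21001761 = -0.09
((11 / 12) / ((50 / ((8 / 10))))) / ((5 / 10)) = 11 / 375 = 0.03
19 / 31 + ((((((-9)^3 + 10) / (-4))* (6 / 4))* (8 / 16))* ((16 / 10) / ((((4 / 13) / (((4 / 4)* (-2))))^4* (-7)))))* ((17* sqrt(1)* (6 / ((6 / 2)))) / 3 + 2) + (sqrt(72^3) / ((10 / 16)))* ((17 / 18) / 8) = -636595597 / 868 + 408* sqrt(2) / 5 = -733289.67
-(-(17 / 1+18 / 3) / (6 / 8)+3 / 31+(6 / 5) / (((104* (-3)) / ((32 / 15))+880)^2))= 30.57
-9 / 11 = -0.82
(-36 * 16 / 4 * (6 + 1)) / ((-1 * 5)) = 1008 / 5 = 201.60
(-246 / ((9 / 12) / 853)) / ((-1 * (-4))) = -69946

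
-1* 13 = -13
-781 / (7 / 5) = -3905 / 7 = -557.86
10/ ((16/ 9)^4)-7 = -196571/ 32768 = -6.00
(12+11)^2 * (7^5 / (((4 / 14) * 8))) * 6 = 186708963 / 8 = 23338620.38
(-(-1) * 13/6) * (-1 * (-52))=338/3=112.67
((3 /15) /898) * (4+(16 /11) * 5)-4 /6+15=14.34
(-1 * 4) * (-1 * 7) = 28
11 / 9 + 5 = 56 / 9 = 6.22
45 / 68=0.66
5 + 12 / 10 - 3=16 / 5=3.20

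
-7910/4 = -3955/2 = -1977.50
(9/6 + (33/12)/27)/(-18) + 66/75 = 38443/48600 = 0.79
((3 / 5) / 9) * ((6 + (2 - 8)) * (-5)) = 0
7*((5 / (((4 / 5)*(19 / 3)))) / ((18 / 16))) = 350 / 57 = 6.14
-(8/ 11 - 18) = 17.27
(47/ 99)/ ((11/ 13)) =611/ 1089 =0.56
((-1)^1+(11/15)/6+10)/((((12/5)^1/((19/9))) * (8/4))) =15599/3888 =4.01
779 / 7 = 111.29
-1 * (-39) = 39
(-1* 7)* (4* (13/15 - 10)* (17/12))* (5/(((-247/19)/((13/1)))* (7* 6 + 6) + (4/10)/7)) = -570605/15102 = -37.78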